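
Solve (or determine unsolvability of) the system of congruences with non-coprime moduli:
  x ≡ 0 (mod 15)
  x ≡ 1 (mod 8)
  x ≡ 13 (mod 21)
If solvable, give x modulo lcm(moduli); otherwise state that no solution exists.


Moduli 15, 8, 21 are not pairwise coprime, so CRT works modulo lcm(m_i) when all pairwise compatibility conditions hold.
Pairwise compatibility: gcd(m_i, m_j) must divide a_i - a_j for every pair.
Merge one congruence at a time:
  Start: x ≡ 0 (mod 15).
  Combine with x ≡ 1 (mod 8): gcd(15, 8) = 1; 1 - 0 = 1, which IS divisible by 1, so compatible.
    Write x = 0 + 15·t and substitute into x ≡ 1 (mod 8): 15·t ≡ 1 − 0 = 1 (mod 8).
    Reduce coefficients mod 8: 7·t ≡ 1 (mod 8).
    The inverse of 7 mod 8 is 7 (since 7·7 = 49 = 6·8 + 1), so t ≡ 7·1 = 7 ≡ 7 (mod 8).
    Then x = 0 + 15·7 = 105, valid modulo lcm(15, 8) = 120: x ≡ 105 (mod 120).
  Combine with x ≡ 13 (mod 21): gcd(120, 21) = 3, and 13 - 105 = -92 is NOT divisible by 3.
    ⇒ system is inconsistent (no integer solution).

No solution (the system is inconsistent).


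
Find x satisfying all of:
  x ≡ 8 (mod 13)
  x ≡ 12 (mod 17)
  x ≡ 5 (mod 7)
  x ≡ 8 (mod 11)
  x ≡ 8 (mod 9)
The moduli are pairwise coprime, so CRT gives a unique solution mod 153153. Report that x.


Product of moduli M = 13 · 17 · 7 · 11 · 9 = 153153.
Merge one congruence at a time:
  Start: x ≡ 8 (mod 13).
  Combine with x ≡ 12 (mod 17); new modulus lcm = 221.
    Write x = 8 + 13·t and substitute into x ≡ 12 (mod 17): 13·t ≡ 12 − 8 = 4 (mod 17).
    The inverse of 13 mod 17 is 4 (since 13·4 = 52 = 3·17 + 1), so t ≡ 4·4 = 16 ≡ 16 (mod 17).
    Then x = 8 + 13·16 = 216, valid modulo lcm(13, 17) = 221: x ≡ 216 (mod 221).
  Combine with x ≡ 5 (mod 7); new modulus lcm = 1547.
    Write x = 216 + 221·t and substitute into x ≡ 5 (mod 7): 221·t ≡ 5 − 216 = -211 (mod 7).
    Reduce coefficients mod 7: 4·t ≡ 6 (mod 7).
    The inverse of 4 mod 7 is 2 (since 4·2 = 8 = 1·7 + 1), so t ≡ 2·6 = 12 ≡ 5 (mod 7).
    Then x = 216 + 221·5 = 1321, valid modulo lcm(221, 7) = 1547: x ≡ 1321 (mod 1547).
  Combine with x ≡ 8 (mod 11); new modulus lcm = 17017.
    Write x = 1321 + 1547·t and substitute into x ≡ 8 (mod 11): 1547·t ≡ 8 − 1321 = -1313 (mod 11).
    Reduce coefficients mod 11: 7·t ≡ 7 (mod 11).
    The inverse of 7 mod 11 is 8 (since 7·8 = 56 = 5·11 + 1), so t ≡ 8·7 = 56 ≡ 1 (mod 11).
    Then x = 1321 + 1547·1 = 2868, valid modulo lcm(1547, 11) = 17017: x ≡ 2868 (mod 17017).
  Combine with x ≡ 8 (mod 9); new modulus lcm = 153153.
    Write x = 2868 + 17017·t and substitute into x ≡ 8 (mod 9): 17017·t ≡ 8 − 2868 = -2860 (mod 9).
    Reduce coefficients mod 9: 7·t ≡ 2 (mod 9).
    The inverse of 7 mod 9 is 4 (since 7·4 = 28 = 3·9 + 1), so t ≡ 4·2 = 8 ≡ 8 (mod 9).
    Then x = 2868 + 17017·8 = 139004, valid modulo lcm(17017, 9) = 153153: x ≡ 139004 (mod 153153).
Verify against each original: 139004 mod 13 = 8, 139004 mod 17 = 12, 139004 mod 7 = 5, 139004 mod 11 = 8, 139004 mod 9 = 8.

x ≡ 139004 (mod 153153).


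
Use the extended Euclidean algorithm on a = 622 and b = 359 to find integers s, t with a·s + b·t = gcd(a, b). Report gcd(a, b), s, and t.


Euclidean algorithm on (622, 359) — divide until remainder is 0:
  622 = 1 · 359 + 263
  359 = 1 · 263 + 96
  263 = 2 · 96 + 71
  96 = 1 · 71 + 25
  71 = 2 · 25 + 21
  25 = 1 · 21 + 4
  21 = 5 · 4 + 1
  4 = 4 · 1 + 0
gcd(622, 359) = 1.
Track Bezout coefficients alongside the remainders: start with r₀ = 622 = a·1 + b·0 (s = 1, t = 0) and r₁ = 359 = a·0 + b·1 (s = 0, t = 1); each new remainder r_{k+1} = r_{k-1} − q_k·r_k inherits s_{k+1} = s_{k-1} − q_k·s_k, t_{k+1} = t_{k-1} − q_k·t_k, so r_k = a·s_k + b·t_k at every step:
  q = 1: r = 263, s = 1 − 1·0 = 1, t = 0 − 1·1 = -1  (check: 622·1 + 359·(-1) = 263)
  q = 1: r = 96, s = 0 − 1·1 = -1, t = 1 − 1·(-1) = 2  (check: 622·(-1) + 359·2 = 96)
  q = 2: r = 71, s = 1 − 2·(-1) = 3, t = -1 − 2·2 = -5  (check: 622·3 + 359·(-5) = 71)
  q = 1: r = 25, s = -1 − 1·3 = -4, t = 2 − 1·(-5) = 7  (check: 622·(-4) + 359·7 = 25)
  q = 2: r = 21, s = 3 − 2·(-4) = 11, t = -5 − 2·7 = -19  (check: 622·11 + 359·(-19) = 21)
  q = 1: r = 4, s = -4 − 1·11 = -15, t = 7 − 1·(-19) = 26  (check: 622·(-15) + 359·26 = 4)
  q = 5: r = 1, s = 11 − 5·(-15) = 86, t = -19 − 5·26 = -149  (check: 622·86 + 359·(-149) = 1)
The row with r = 1 (the gcd) gives the Bezout coefficients s = 86, t = -149.
Result: 622 · (86) + 359 · (-149) = 1.

gcd(622, 359) = 1; s = 86, t = -149 (check: 622·86 + 359·(-149) = 1).


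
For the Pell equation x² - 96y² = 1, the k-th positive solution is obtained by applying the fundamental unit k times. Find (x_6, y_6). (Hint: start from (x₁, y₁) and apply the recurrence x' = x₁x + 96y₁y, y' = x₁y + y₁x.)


Step 1: Find the fundamental solution (x₁, y₁) of x² - 96y² = 1.
  Expand √96 as a continued fraction. a₀ = ⌊√96⌋ = 9; iterate m_{k+1} = d_k·a_k − m_k, d_{k+1} = (96 − m_{k+1}²)/d_k, a_{k+1} = ⌊(a₀ + m_{k+1})/d_{k+1}⌋ (starting m₀ = 0, d₀ = 1), with convergents p_k = a_k·p_{k-1} + p_{k-2}, q_k = a_k·q_{k-1} + q_{k-2} (p₋₁ = 1, q₋₁ = 0):
  k = 0: a₀ = 9; p₀/q₀ = 9/1; p₀² − 96·q₀² = 81 − 96 = -15.
  k = 1: m = 9, d = 15, a = ⌊(9 + 9)/15⌋ = 1; p/q = (1·9 + 1)/(1·1 + 0) = 10/1; p² − 96·q² = 100 − 96 = 4.
  k = 2: m = 6, d = 4, a = ⌊(9 + 6)/4⌋ = 3; p/q = (3·10 + 9)/(3·1 + 1) = 39/4; p² − 96·q² = 1521 − 1536 = -15.
  k = 3: m = 6, d = 15, a = ⌊(9 + 6)/15⌋ = 1; p/q = (1·39 + 10)/(1·4 + 1) = 49/5; p² − 96·q² = 2401 − 2400 = 1.
  The first convergent with p² − 96·q² = 1 gives the fundamental solution (x₁, y₁) = (49, 5).
Step 2: Apply the recurrence (x_{n+1}, y_{n+1}) = (x₁x_n + 96y₁y_n, x₁y_n + y₁x_n) repeatedly.
  From (x_1, y_1) = (49, 5): x_2 = 49·49 + 96·5·5 = 4801; y_2 = 49·5 + 5·49 = 490.
  From (x_2, y_2) = (4801, 490): x_3 = 49·4801 + 96·5·490 = 470449; y_3 = 49·490 + 5·4801 = 48015.
  From (x_3, y_3) = (470449, 48015): x_4 = 49·470449 + 96·5·48015 = 46099201; y_4 = 49·48015 + 5·470449 = 4704980.
  From (x_4, y_4) = (46099201, 4704980): x_5 = 49·46099201 + 96·5·4704980 = 4517251249; y_5 = 49·4704980 + 5·46099201 = 461040025.
  From (x_5, y_5) = (4517251249, 461040025): x_6 = 49·4517251249 + 96·5·461040025 = 442644523201; y_6 = 49·461040025 + 5·4517251249 = 45177217470.
Step 3: Verify x_6² - 96·y_6² = 195934173919840627286401 - 195934173919840627286400 = 1 (should be 1). ✓

(x_1, y_1) = (49, 5); (x_6, y_6) = (442644523201, 45177217470).


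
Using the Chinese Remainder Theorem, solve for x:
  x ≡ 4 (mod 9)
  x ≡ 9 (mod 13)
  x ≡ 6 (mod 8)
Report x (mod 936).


Moduli 9, 13, 8 are pairwise coprime; by CRT there is a unique solution modulo M = 9 · 13 · 8 = 936.
Solve pairwise, accumulating the modulus:
  Start with x ≡ 4 (mod 9).
  Combine with x ≡ 9 (mod 13): since gcd(9, 13) = 1, we get a unique residue mod 117.
    Write x = 4 + 9·t and substitute into x ≡ 9 (mod 13): 9·t ≡ 9 − 4 = 5 (mod 13).
    The inverse of 9 mod 13 is 3 (since 9·3 = 27 = 2·13 + 1), so t ≡ 3·5 = 15 ≡ 2 (mod 13).
    Then x = 4 + 9·2 = 22, valid modulo lcm(9, 13) = 117: x ≡ 22 (mod 117).
  Combine with x ≡ 6 (mod 8): since gcd(117, 8) = 1, we get a unique residue mod 936.
    Write x = 22 + 117·t and substitute into x ≡ 6 (mod 8): 117·t ≡ 6 − 22 = -16 (mod 8).
    Reduce coefficients mod 8: 5·t ≡ 0 (mod 8).
    The inverse of 5 mod 8 is 5 (since 5·5 = 25 = 3·8 + 1), so t ≡ 5·0 = 0 ≡ 0 (mod 8).
    Then x = 22 + 117·0 = 22, valid modulo lcm(117, 8) = 936: x ≡ 22 (mod 936).
Verify: 22 mod 9 = 4 ✓, 22 mod 13 = 9 ✓, 22 mod 8 = 6 ✓.

x ≡ 22 (mod 936).


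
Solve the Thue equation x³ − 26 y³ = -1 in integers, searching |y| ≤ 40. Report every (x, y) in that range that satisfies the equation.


The equation is x³ - 26y³ = -1. For fixed y, x³ = 26·y³ − 1, so a solution requires the RHS to be a perfect cube.
Strategy: iterate y from -40 to 40, compute RHS = 26·y³ − 1, and check whether it is a (positive or negative) perfect cube.
Check small values of y:
  y = 0: RHS = -1 = (-1)³ ⇒ x = -1 works.
  y = 1: RHS = 25 is not a perfect cube.
  y = -1: RHS = -27 = (-3)³ ⇒ x = -3 works.
  y = 2: RHS = 207 is not a perfect cube.
  y = -2: RHS = -209 is not a perfect cube.
  y = 3: RHS = 701 is not a perfect cube.
  y = -3: RHS = -703 is not a perfect cube.
Continuing the search up to |y| = 40 finds no further solutions beyond those listed.
Collected solutions: (-1, 0), (-3, -1).

Solutions (with |y| ≤ 40): (-1, 0), (-3, -1).


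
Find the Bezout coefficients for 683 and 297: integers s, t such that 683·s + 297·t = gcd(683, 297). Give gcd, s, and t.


Euclidean algorithm on (683, 297) — divide until remainder is 0:
  683 = 2 · 297 + 89
  297 = 3 · 89 + 30
  89 = 2 · 30 + 29
  30 = 1 · 29 + 1
  29 = 29 · 1 + 0
gcd(683, 297) = 1.
Track Bezout coefficients alongside the remainders: start with r₀ = 683 = a·1 + b·0 (s = 1, t = 0) and r₁ = 297 = a·0 + b·1 (s = 0, t = 1); each new remainder r_{k+1} = r_{k-1} − q_k·r_k inherits s_{k+1} = s_{k-1} − q_k·s_k, t_{k+1} = t_{k-1} − q_k·t_k, so r_k = a·s_k + b·t_k at every step:
  q = 2: r = 89, s = 1 − 2·0 = 1, t = 0 − 2·1 = -2  (check: 683·1 + 297·(-2) = 89)
  q = 3: r = 30, s = 0 − 3·1 = -3, t = 1 − 3·(-2) = 7  (check: 683·(-3) + 297·7 = 30)
  q = 2: r = 29, s = 1 − 2·(-3) = 7, t = -2 − 2·7 = -16  (check: 683·7 + 297·(-16) = 29)
  q = 1: r = 1, s = -3 − 1·7 = -10, t = 7 − 1·(-16) = 23  (check: 683·(-10) + 297·23 = 1)
The row with r = 1 (the gcd) gives the Bezout coefficients s = -10, t = 23.
Result: 683 · (-10) + 297 · (23) = 1.

gcd(683, 297) = 1; s = -10, t = 23 (check: 683·(-10) + 297·23 = 1).


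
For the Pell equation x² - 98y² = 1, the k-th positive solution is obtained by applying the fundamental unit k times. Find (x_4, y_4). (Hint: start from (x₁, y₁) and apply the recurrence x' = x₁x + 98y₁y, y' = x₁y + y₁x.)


Step 1: Find the fundamental solution (x₁, y₁) of x² - 98y² = 1.
  Expand √98 as a continued fraction. a₀ = ⌊√98⌋ = 9; iterate m_{k+1} = d_k·a_k − m_k, d_{k+1} = (98 − m_{k+1}²)/d_k, a_{k+1} = ⌊(a₀ + m_{k+1})/d_{k+1}⌋ (starting m₀ = 0, d₀ = 1), with convergents p_k = a_k·p_{k-1} + p_{k-2}, q_k = a_k·q_{k-1} + q_{k-2} (p₋₁ = 1, q₋₁ = 0):
  k = 0: a₀ = 9; p₀/q₀ = 9/1; p₀² − 98·q₀² = 81 − 98 = -17.
  k = 1: m = 9, d = 17, a = ⌊(9 + 9)/17⌋ = 1; p/q = (1·9 + 1)/(1·1 + 0) = 10/1; p² − 98·q² = 100 − 98 = 2.
  k = 2: m = 8, d = 2, a = ⌊(9 + 8)/2⌋ = 8; p/q = (8·10 + 9)/(8·1 + 1) = 89/9; p² − 98·q² = 7921 − 7938 = -17.
  k = 3: m = 8, d = 17, a = ⌊(9 + 8)/17⌋ = 1; p/q = (1·89 + 10)/(1·9 + 1) = 99/10; p² − 98·q² = 9801 − 9800 = 1.
  The first convergent with p² − 98·q² = 1 gives the fundamental solution (x₁, y₁) = (99, 10).
Step 2: Apply the recurrence (x_{n+1}, y_{n+1}) = (x₁x_n + 98y₁y_n, x₁y_n + y₁x_n) repeatedly.
  From (x_1, y_1) = (99, 10): x_2 = 99·99 + 98·10·10 = 19601; y_2 = 99·10 + 10·99 = 1980.
  From (x_2, y_2) = (19601, 1980): x_3 = 99·19601 + 98·10·1980 = 3880899; y_3 = 99·1980 + 10·19601 = 392030.
  From (x_3, y_3) = (3880899, 392030): x_4 = 99·3880899 + 98·10·392030 = 768398401; y_4 = 99·392030 + 10·3880899 = 77619960.
Step 3: Verify x_4² - 98·y_4² = 590436102659356801 - 590436102659356800 = 1 (should be 1). ✓

(x_1, y_1) = (99, 10); (x_4, y_4) = (768398401, 77619960).


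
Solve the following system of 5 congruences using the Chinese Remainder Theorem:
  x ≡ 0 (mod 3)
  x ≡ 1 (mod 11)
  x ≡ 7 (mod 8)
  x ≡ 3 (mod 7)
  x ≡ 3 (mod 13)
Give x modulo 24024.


Product of moduli M = 3 · 11 · 8 · 7 · 13 = 24024.
Merge one congruence at a time:
  Start: x ≡ 0 (mod 3).
  Combine with x ≡ 1 (mod 11); new modulus lcm = 33.
    Write x = 0 + 3·t and substitute into x ≡ 1 (mod 11): 3·t ≡ 1 − 0 = 1 (mod 11).
    The inverse of 3 mod 11 is 4 (since 3·4 = 12 = 1·11 + 1), so t ≡ 4·1 = 4 ≡ 4 (mod 11).
    Then x = 0 + 3·4 = 12, valid modulo lcm(3, 11) = 33: x ≡ 12 (mod 33).
  Combine with x ≡ 7 (mod 8); new modulus lcm = 264.
    Write x = 12 + 33·t and substitute into x ≡ 7 (mod 8): 33·t ≡ 7 − 12 = -5 (mod 8).
    Reduce coefficients mod 8: 1·t ≡ 3 (mod 8).
    So t ≡ 3 (mod 8).
    Then x = 12 + 33·3 = 111, valid modulo lcm(33, 8) = 264: x ≡ 111 (mod 264).
  Combine with x ≡ 3 (mod 7); new modulus lcm = 1848.
    Write x = 111 + 264·t and substitute into x ≡ 3 (mod 7): 264·t ≡ 3 − 111 = -108 (mod 7).
    Reduce coefficients mod 7: 5·t ≡ 4 (mod 7).
    The inverse of 5 mod 7 is 3 (since 5·3 = 15 = 2·7 + 1), so t ≡ 3·4 = 12 ≡ 5 (mod 7).
    Then x = 111 + 264·5 = 1431, valid modulo lcm(264, 7) = 1848: x ≡ 1431 (mod 1848).
  Combine with x ≡ 3 (mod 13); new modulus lcm = 24024.
    Write x = 1431 + 1848·t and substitute into x ≡ 3 (mod 13): 1848·t ≡ 3 − 1431 = -1428 (mod 13).
    Reduce coefficients mod 13: 2·t ≡ 2 (mod 13).
    The inverse of 2 mod 13 is 7 (since 2·7 = 14 = 1·13 + 1), so t ≡ 7·2 = 14 ≡ 1 (mod 13).
    Then x = 1431 + 1848·1 = 3279, valid modulo lcm(1848, 13) = 24024: x ≡ 3279 (mod 24024).
Verify against each original: 3279 mod 3 = 0, 3279 mod 11 = 1, 3279 mod 8 = 7, 3279 mod 7 = 3, 3279 mod 13 = 3.

x ≡ 3279 (mod 24024).


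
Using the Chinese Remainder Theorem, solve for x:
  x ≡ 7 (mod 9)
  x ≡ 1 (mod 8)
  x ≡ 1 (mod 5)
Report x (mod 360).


Moduli 9, 8, 5 are pairwise coprime; by CRT there is a unique solution modulo M = 9 · 8 · 5 = 360.
Solve pairwise, accumulating the modulus:
  Start with x ≡ 7 (mod 9).
  Combine with x ≡ 1 (mod 8): since gcd(9, 8) = 1, we get a unique residue mod 72.
    Write x = 7 + 9·t and substitute into x ≡ 1 (mod 8): 9·t ≡ 1 − 7 = -6 (mod 8).
    Reduce coefficients mod 8: 1·t ≡ 2 (mod 8).
    So t ≡ 2 (mod 8).
    Then x = 7 + 9·2 = 25, valid modulo lcm(9, 8) = 72: x ≡ 25 (mod 72).
  Combine with x ≡ 1 (mod 5): since gcd(72, 5) = 1, we get a unique residue mod 360.
    Write x = 25 + 72·t and substitute into x ≡ 1 (mod 5): 72·t ≡ 1 − 25 = -24 (mod 5).
    Reduce coefficients mod 5: 2·t ≡ 1 (mod 5).
    The inverse of 2 mod 5 is 3 (since 2·3 = 6 = 1·5 + 1), so t ≡ 3·1 = 3 ≡ 3 (mod 5).
    Then x = 25 + 72·3 = 241, valid modulo lcm(72, 5) = 360: x ≡ 241 (mod 360).
Verify: 241 mod 9 = 7 ✓, 241 mod 8 = 1 ✓, 241 mod 5 = 1 ✓.

x ≡ 241 (mod 360).


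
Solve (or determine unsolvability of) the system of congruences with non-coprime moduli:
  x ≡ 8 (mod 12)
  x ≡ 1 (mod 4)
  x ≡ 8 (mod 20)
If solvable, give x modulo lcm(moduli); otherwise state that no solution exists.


Moduli 12, 4, 20 are not pairwise coprime, so CRT works modulo lcm(m_i) when all pairwise compatibility conditions hold.
Pairwise compatibility: gcd(m_i, m_j) must divide a_i - a_j for every pair.
Merge one congruence at a time:
  Start: x ≡ 8 (mod 12).
  Combine with x ≡ 1 (mod 4): gcd(12, 4) = 4, and 1 - 8 = -7 is NOT divisible by 4.
    ⇒ system is inconsistent (no integer solution).

No solution (the system is inconsistent).


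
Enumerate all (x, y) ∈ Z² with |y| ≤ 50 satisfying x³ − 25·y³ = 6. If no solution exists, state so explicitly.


The equation is x³ - 25y³ = 6. For fixed y, x³ = 25·y³ + 6, so a solution requires the RHS to be a perfect cube.
Strategy: iterate y from -50 to 50, compute RHS = 25·y³ + 6, and check whether it is a (positive or negative) perfect cube.
Check small values of y:
  y = 0: RHS = 6 is not a perfect cube.
  y = 1: RHS = 31 is not a perfect cube.
  y = -1: RHS = -19 is not a perfect cube.
  y = 2: RHS = 206 is not a perfect cube.
  y = -2: RHS = -194 is not a perfect cube.
  y = 3: RHS = 681 is not a perfect cube.
  y = -3: RHS = -669 is not a perfect cube.
Continuing the search up to |y| = 50 finds no solutions either.
No (x, y) in the scanned range satisfies the equation.

No integer solutions with |y| ≤ 50.


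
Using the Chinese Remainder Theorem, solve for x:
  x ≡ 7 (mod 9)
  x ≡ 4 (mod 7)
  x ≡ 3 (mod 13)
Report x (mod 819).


Moduli 9, 7, 13 are pairwise coprime; by CRT there is a unique solution modulo M = 9 · 7 · 13 = 819.
Solve pairwise, accumulating the modulus:
  Start with x ≡ 7 (mod 9).
  Combine with x ≡ 4 (mod 7): since gcd(9, 7) = 1, we get a unique residue mod 63.
    Write x = 7 + 9·t and substitute into x ≡ 4 (mod 7): 9·t ≡ 4 − 7 = -3 (mod 7).
    Reduce coefficients mod 7: 2·t ≡ 4 (mod 7).
    The inverse of 2 mod 7 is 4 (since 2·4 = 8 = 1·7 + 1), so t ≡ 4·4 = 16 ≡ 2 (mod 7).
    Then x = 7 + 9·2 = 25, valid modulo lcm(9, 7) = 63: x ≡ 25 (mod 63).
  Combine with x ≡ 3 (mod 13): since gcd(63, 13) = 1, we get a unique residue mod 819.
    Write x = 25 + 63·t and substitute into x ≡ 3 (mod 13): 63·t ≡ 3 − 25 = -22 (mod 13).
    Reduce coefficients mod 13: 11·t ≡ 4 (mod 13).
    The inverse of 11 mod 13 is 6 (since 11·6 = 66 = 5·13 + 1), so t ≡ 6·4 = 24 ≡ 11 (mod 13).
    Then x = 25 + 63·11 = 718, valid modulo lcm(63, 13) = 819: x ≡ 718 (mod 819).
Verify: 718 mod 9 = 7 ✓, 718 mod 7 = 4 ✓, 718 mod 13 = 3 ✓.

x ≡ 718 (mod 819).


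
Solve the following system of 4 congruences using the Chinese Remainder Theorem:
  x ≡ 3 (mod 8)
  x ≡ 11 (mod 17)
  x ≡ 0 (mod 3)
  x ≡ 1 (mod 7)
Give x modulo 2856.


Product of moduli M = 8 · 17 · 3 · 7 = 2856.
Merge one congruence at a time:
  Start: x ≡ 3 (mod 8).
  Combine with x ≡ 11 (mod 17); new modulus lcm = 136.
    Write x = 3 + 8·t and substitute into x ≡ 11 (mod 17): 8·t ≡ 11 − 3 = 8 (mod 17).
    The inverse of 8 mod 17 is 15 (since 8·15 = 120 = 7·17 + 1), so t ≡ 15·8 = 120 ≡ 1 (mod 17).
    Then x = 3 + 8·1 = 11, valid modulo lcm(8, 17) = 136: x ≡ 11 (mod 136).
  Combine with x ≡ 0 (mod 3); new modulus lcm = 408.
    Write x = 11 + 136·t and substitute into x ≡ 0 (mod 3): 136·t ≡ 0 − 11 = -11 (mod 3).
    Reduce coefficients mod 3: 1·t ≡ 1 (mod 3).
    So t ≡ 1 (mod 3).
    Then x = 11 + 136·1 = 147, valid modulo lcm(136, 3) = 408: x ≡ 147 (mod 408).
  Combine with x ≡ 1 (mod 7); new modulus lcm = 2856.
    Write x = 147 + 408·t and substitute into x ≡ 1 (mod 7): 408·t ≡ 1 − 147 = -146 (mod 7).
    Reduce coefficients mod 7: 2·t ≡ 1 (mod 7).
    The inverse of 2 mod 7 is 4 (since 2·4 = 8 = 1·7 + 1), so t ≡ 4·1 = 4 ≡ 4 (mod 7).
    Then x = 147 + 408·4 = 1779, valid modulo lcm(408, 7) = 2856: x ≡ 1779 (mod 2856).
Verify against each original: 1779 mod 8 = 3, 1779 mod 17 = 11, 1779 mod 3 = 0, 1779 mod 7 = 1.

x ≡ 1779 (mod 2856).


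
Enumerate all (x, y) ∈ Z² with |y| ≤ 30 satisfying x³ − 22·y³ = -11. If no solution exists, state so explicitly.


The equation is x³ - 22y³ = -11. For fixed y, x³ = 22·y³ − 11, so a solution requires the RHS to be a perfect cube.
Strategy: iterate y from -30 to 30, compute RHS = 22·y³ − 11, and check whether it is a (positive or negative) perfect cube.
Check small values of y:
  y = 0: RHS = -11 is not a perfect cube.
  y = 1: RHS = 11 is not a perfect cube.
  y = -1: RHS = -33 is not a perfect cube.
  y = 2: RHS = 165 is not a perfect cube.
  y = -2: RHS = -187 is not a perfect cube.
  y = 3: RHS = 583 is not a perfect cube.
  y = -3: RHS = -605 is not a perfect cube.
Continuing the search up to |y| = 30 finds no solutions either.
No (x, y) in the scanned range satisfies the equation.

No integer solutions with |y| ≤ 30.


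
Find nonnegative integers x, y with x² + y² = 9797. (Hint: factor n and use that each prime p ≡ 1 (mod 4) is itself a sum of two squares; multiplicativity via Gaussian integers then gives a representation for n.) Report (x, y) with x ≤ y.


Step 1: Factor n = 9797 = 97 · 101.
Step 2: Check the mod-4 condition on each prime factor: 97 ≡ 1 (mod 4), exponent 1; 101 ≡ 1 (mod 4), exponent 1.
All primes ≡ 3 (mod 4) appear to even exponent (or don't appear), so by the two-squares theorem n IS expressible as a sum of two squares.
Step 3: Build a representation. Here n = 97 · 101 is a product of primes ≡ 1 (mod 4). Each prime p ≡ 1 (mod 4) is itself a sum of two squares; find a² by testing p − a² for a perfect square:
  97: 97 − 1² = 96, 97 − 2² = 93, 97 − 3² = 88, 97 − 4² = 81 = 9² ⇒ 97 = 4² + 9².
  101: 101 − 1² = 100 = 10² ⇒ 101 = 1² + 10².
  Combine using the Brahmagupta–Fibonacci identity (a² + b²)(c² + d²) = (ac − bd)² + (ad + bc)² = (ac + bd)² + (ad − bc)²:
  97 · 101 = 9797: from (4² + 9²)(1² + 10²), take (4·1 − 9·10, 4·10 + 9·1) = (4 − 90, 40 + 9) = (-86, 49); dropping signs (only squares matter) gives (86, 49); check 86² + 49² = 7396 + 2401 = 9797 ✓.
Step 4: Order so x ≤ y and verify: 49² + 86² = 2401 + 7396 = 9797 = n. ✓

n = 9797 = 49² + 86² (one valid representation with x ≤ y).


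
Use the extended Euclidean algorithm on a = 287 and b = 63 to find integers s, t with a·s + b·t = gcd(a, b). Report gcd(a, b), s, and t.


Euclidean algorithm on (287, 63) — divide until remainder is 0:
  287 = 4 · 63 + 35
  63 = 1 · 35 + 28
  35 = 1 · 28 + 7
  28 = 4 · 7 + 0
gcd(287, 63) = 7.
Track Bezout coefficients alongside the remainders: start with r₀ = 287 = a·1 + b·0 (s = 1, t = 0) and r₁ = 63 = a·0 + b·1 (s = 0, t = 1); each new remainder r_{k+1} = r_{k-1} − q_k·r_k inherits s_{k+1} = s_{k-1} − q_k·s_k, t_{k+1} = t_{k-1} − q_k·t_k, so r_k = a·s_k + b·t_k at every step:
  q = 4: r = 35, s = 1 − 4·0 = 1, t = 0 − 4·1 = -4  (check: 287·1 + 63·(-4) = 35)
  q = 1: r = 28, s = 0 − 1·1 = -1, t = 1 − 1·(-4) = 5  (check: 287·(-1) + 63·5 = 28)
  q = 1: r = 7, s = 1 − 1·(-1) = 2, t = -4 − 1·5 = -9  (check: 287·2 + 63·(-9) = 7)
The row with r = 7 (the gcd) gives the Bezout coefficients s = 2, t = -9.
Result: 287 · (2) + 63 · (-9) = 7.

gcd(287, 63) = 7; s = 2, t = -9 (check: 287·2 + 63·(-9) = 7).


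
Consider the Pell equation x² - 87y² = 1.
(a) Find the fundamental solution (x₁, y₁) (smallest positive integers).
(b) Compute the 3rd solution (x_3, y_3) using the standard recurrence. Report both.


Step 1: Find the fundamental solution (x₁, y₁) of x² - 87y² = 1.
  Expand √87 as a continued fraction. a₀ = ⌊√87⌋ = 9; iterate m_{k+1} = d_k·a_k − m_k, d_{k+1} = (87 − m_{k+1}²)/d_k, a_{k+1} = ⌊(a₀ + m_{k+1})/d_{k+1}⌋ (starting m₀ = 0, d₀ = 1), with convergents p_k = a_k·p_{k-1} + p_{k-2}, q_k = a_k·q_{k-1} + q_{k-2} (p₋₁ = 1, q₋₁ = 0):
  k = 0: a₀ = 9; p₀/q₀ = 9/1; p₀² − 87·q₀² = 81 − 87 = -6.
  k = 1: m = 9, d = 6, a = ⌊(9 + 9)/6⌋ = 3; p/q = (3·9 + 1)/(3·1 + 0) = 28/3; p² − 87·q² = 784 − 783 = 1.
  The first convergent with p² − 87·q² = 1 gives the fundamental solution (x₁, y₁) = (28, 3).
Step 2: Apply the recurrence (x_{n+1}, y_{n+1}) = (x₁x_n + 87y₁y_n, x₁y_n + y₁x_n) repeatedly.
  From (x_1, y_1) = (28, 3): x_2 = 28·28 + 87·3·3 = 1567; y_2 = 28·3 + 3·28 = 168.
  From (x_2, y_2) = (1567, 168): x_3 = 28·1567 + 87·3·168 = 87724; y_3 = 28·168 + 3·1567 = 9405.
Step 3: Verify x_3² - 87·y_3² = 7695500176 - 7695500175 = 1 (should be 1). ✓

(x_1, y_1) = (28, 3); (x_3, y_3) = (87724, 9405).


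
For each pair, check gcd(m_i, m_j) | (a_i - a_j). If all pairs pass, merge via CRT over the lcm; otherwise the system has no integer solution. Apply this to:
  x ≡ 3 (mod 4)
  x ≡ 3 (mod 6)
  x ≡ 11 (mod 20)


Moduli 4, 6, 20 are not pairwise coprime, so CRT works modulo lcm(m_i) when all pairwise compatibility conditions hold.
Pairwise compatibility: gcd(m_i, m_j) must divide a_i - a_j for every pair.
Merge one congruence at a time:
  Start: x ≡ 3 (mod 4).
  Combine with x ≡ 3 (mod 6): gcd(4, 6) = 2; 3 - 3 = 0, which IS divisible by 2, so compatible.
    Write x = 3 + 4·t and substitute into x ≡ 3 (mod 6): 4·t ≡ 3 − 3 = 0 (mod 6).
    Divide the congruence (and modulus) by g = 2: 2·t ≡ 0 (mod 3).
    The inverse of 2 mod 3 is 2 (since 2·2 = 4 = 1·3 + 1), so t ≡ 2·0 = 0 ≡ 0 (mod 3).
    Then x = 3 + 4·0 = 3, valid modulo lcm(4, 6) = 12: x ≡ 3 (mod 12).
  Combine with x ≡ 11 (mod 20): gcd(12, 20) = 4; 11 - 3 = 8, which IS divisible by 4, so compatible.
    Write x = 3 + 12·t and substitute into x ≡ 11 (mod 20): 12·t ≡ 11 − 3 = 8 (mod 20).
    Divide the congruence (and modulus) by g = 4: 3·t ≡ 2 (mod 5).
    The inverse of 3 mod 5 is 2 (since 3·2 = 6 = 1·5 + 1), so t ≡ 2·2 = 4 ≡ 4 (mod 5).
    Then x = 3 + 12·4 = 51, valid modulo lcm(12, 20) = 60: x ≡ 51 (mod 60).
Verify: 51 mod 4 = 3, 51 mod 6 = 3, 51 mod 20 = 11.

x ≡ 51 (mod 60).


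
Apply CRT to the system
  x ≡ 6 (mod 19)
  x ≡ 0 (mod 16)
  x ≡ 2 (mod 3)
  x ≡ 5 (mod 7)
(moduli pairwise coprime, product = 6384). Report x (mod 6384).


Product of moduli M = 19 · 16 · 3 · 7 = 6384.
Merge one congruence at a time:
  Start: x ≡ 6 (mod 19).
  Combine with x ≡ 0 (mod 16); new modulus lcm = 304.
    Write x = 6 + 19·t and substitute into x ≡ 0 (mod 16): 19·t ≡ 0 − 6 = -6 (mod 16).
    Reduce coefficients mod 16: 3·t ≡ 10 (mod 16).
    The inverse of 3 mod 16 is 11 (since 3·11 = 33 = 2·16 + 1), so t ≡ 11·10 = 110 ≡ 14 (mod 16).
    Then x = 6 + 19·14 = 272, valid modulo lcm(19, 16) = 304: x ≡ 272 (mod 304).
  Combine with x ≡ 2 (mod 3); new modulus lcm = 912.
    Write x = 272 + 304·t and substitute into x ≡ 2 (mod 3): 304·t ≡ 2 − 272 = -270 (mod 3).
    Reduce coefficients mod 3: 1·t ≡ 0 (mod 3).
    So t ≡ 0 (mod 3).
    Then x = 272 + 304·0 = 272, valid modulo lcm(304, 3) = 912: x ≡ 272 (mod 912).
  Combine with x ≡ 5 (mod 7); new modulus lcm = 6384.
    Write x = 272 + 912·t and substitute into x ≡ 5 (mod 7): 912·t ≡ 5 − 272 = -267 (mod 7).
    Reduce coefficients mod 7: 2·t ≡ 6 (mod 7).
    The inverse of 2 mod 7 is 4 (since 2·4 = 8 = 1·7 + 1), so t ≡ 4·6 = 24 ≡ 3 (mod 7).
    Then x = 272 + 912·3 = 3008, valid modulo lcm(912, 7) = 6384: x ≡ 3008 (mod 6384).
Verify against each original: 3008 mod 19 = 6, 3008 mod 16 = 0, 3008 mod 3 = 2, 3008 mod 7 = 5.

x ≡ 3008 (mod 6384).


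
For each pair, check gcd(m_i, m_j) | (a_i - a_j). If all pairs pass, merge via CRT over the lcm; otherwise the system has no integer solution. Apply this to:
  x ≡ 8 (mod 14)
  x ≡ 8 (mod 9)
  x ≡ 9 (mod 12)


Moduli 14, 9, 12 are not pairwise coprime, so CRT works modulo lcm(m_i) when all pairwise compatibility conditions hold.
Pairwise compatibility: gcd(m_i, m_j) must divide a_i - a_j for every pair.
Merge one congruence at a time:
  Start: x ≡ 8 (mod 14).
  Combine with x ≡ 8 (mod 9): gcd(14, 9) = 1; 8 - 8 = 0, which IS divisible by 1, so compatible.
    Write x = 8 + 14·t and substitute into x ≡ 8 (mod 9): 14·t ≡ 8 − 8 = 0 (mod 9).
    Reduce coefficients mod 9: 5·t ≡ 0 (mod 9).
    The inverse of 5 mod 9 is 2 (since 5·2 = 10 = 1·9 + 1), so t ≡ 2·0 = 0 ≡ 0 (mod 9).
    Then x = 8 + 14·0 = 8, valid modulo lcm(14, 9) = 126: x ≡ 8 (mod 126).
  Combine with x ≡ 9 (mod 12): gcd(126, 12) = 6, and 9 - 8 = 1 is NOT divisible by 6.
    ⇒ system is inconsistent (no integer solution).

No solution (the system is inconsistent).


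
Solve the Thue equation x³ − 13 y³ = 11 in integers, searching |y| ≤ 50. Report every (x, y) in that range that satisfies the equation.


The equation is x³ - 13y³ = 11. For fixed y, x³ = 13·y³ + 11, so a solution requires the RHS to be a perfect cube.
Strategy: iterate y from -50 to 50, compute RHS = 13·y³ + 11, and check whether it is a (positive or negative) perfect cube.
Check small values of y:
  y = 0: RHS = 11 is not a perfect cube.
  y = 1: RHS = 24 is not a perfect cube.
  y = -1: RHS = -2 is not a perfect cube.
  y = 2: RHS = 115 is not a perfect cube.
  y = -2: RHS = -93 is not a perfect cube.
  y = 3: RHS = 362 is not a perfect cube.
  y = -3: RHS = -340 is not a perfect cube.
Continuing the search up to |y| = 50 finds no solutions either.
No (x, y) in the scanned range satisfies the equation.

No integer solutions with |y| ≤ 50.


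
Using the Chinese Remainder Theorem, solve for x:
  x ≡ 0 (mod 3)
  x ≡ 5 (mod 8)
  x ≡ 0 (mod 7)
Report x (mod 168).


Moduli 3, 8, 7 are pairwise coprime; by CRT there is a unique solution modulo M = 3 · 8 · 7 = 168.
Solve pairwise, accumulating the modulus:
  Start with x ≡ 0 (mod 3).
  Combine with x ≡ 5 (mod 8): since gcd(3, 8) = 1, we get a unique residue mod 24.
    Write x = 0 + 3·t and substitute into x ≡ 5 (mod 8): 3·t ≡ 5 − 0 = 5 (mod 8).
    The inverse of 3 mod 8 is 3 (since 3·3 = 9 = 1·8 + 1), so t ≡ 3·5 = 15 ≡ 7 (mod 8).
    Then x = 0 + 3·7 = 21, valid modulo lcm(3, 8) = 24: x ≡ 21 (mod 24).
  Combine with x ≡ 0 (mod 7): since gcd(24, 7) = 1, we get a unique residue mod 168.
    Write x = 21 + 24·t and substitute into x ≡ 0 (mod 7): 24·t ≡ 0 − 21 = -21 (mod 7).
    Reduce coefficients mod 7: 3·t ≡ 0 (mod 7).
    The inverse of 3 mod 7 is 5 (since 3·5 = 15 = 2·7 + 1), so t ≡ 5·0 = 0 ≡ 0 (mod 7).
    Then x = 21 + 24·0 = 21, valid modulo lcm(24, 7) = 168: x ≡ 21 (mod 168).
Verify: 21 mod 3 = 0 ✓, 21 mod 8 = 5 ✓, 21 mod 7 = 0 ✓.

x ≡ 21 (mod 168).


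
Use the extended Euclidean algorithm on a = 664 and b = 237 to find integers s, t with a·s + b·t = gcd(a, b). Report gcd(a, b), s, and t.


Euclidean algorithm on (664, 237) — divide until remainder is 0:
  664 = 2 · 237 + 190
  237 = 1 · 190 + 47
  190 = 4 · 47 + 2
  47 = 23 · 2 + 1
  2 = 2 · 1 + 0
gcd(664, 237) = 1.
Track Bezout coefficients alongside the remainders: start with r₀ = 664 = a·1 + b·0 (s = 1, t = 0) and r₁ = 237 = a·0 + b·1 (s = 0, t = 1); each new remainder r_{k+1} = r_{k-1} − q_k·r_k inherits s_{k+1} = s_{k-1} − q_k·s_k, t_{k+1} = t_{k-1} − q_k·t_k, so r_k = a·s_k + b·t_k at every step:
  q = 2: r = 190, s = 1 − 2·0 = 1, t = 0 − 2·1 = -2  (check: 664·1 + 237·(-2) = 190)
  q = 1: r = 47, s = 0 − 1·1 = -1, t = 1 − 1·(-2) = 3  (check: 664·(-1) + 237·3 = 47)
  q = 4: r = 2, s = 1 − 4·(-1) = 5, t = -2 − 4·3 = -14  (check: 664·5 + 237·(-14) = 2)
  q = 23: r = 1, s = -1 − 23·5 = -116, t = 3 − 23·(-14) = 325  (check: 664·(-116) + 237·325 = 1)
The row with r = 1 (the gcd) gives the Bezout coefficients s = -116, t = 325.
Result: 664 · (-116) + 237 · (325) = 1.

gcd(664, 237) = 1; s = -116, t = 325 (check: 664·(-116) + 237·325 = 1).


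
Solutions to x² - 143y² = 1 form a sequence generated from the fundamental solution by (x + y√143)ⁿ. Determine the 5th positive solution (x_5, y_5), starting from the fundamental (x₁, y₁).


Step 1: Find the fundamental solution (x₁, y₁) of x² - 143y² = 1.
  Expand √143 as a continued fraction. a₀ = ⌊√143⌋ = 11; iterate m_{k+1} = d_k·a_k − m_k, d_{k+1} = (143 − m_{k+1}²)/d_k, a_{k+1} = ⌊(a₀ + m_{k+1})/d_{k+1}⌋ (starting m₀ = 0, d₀ = 1), with convergents p_k = a_k·p_{k-1} + p_{k-2}, q_k = a_k·q_{k-1} + q_{k-2} (p₋₁ = 1, q₋₁ = 0):
  k = 0: a₀ = 11; p₀/q₀ = 11/1; p₀² − 143·q₀² = 121 − 143 = -22.
  k = 1: m = 11, d = 22, a = ⌊(11 + 11)/22⌋ = 1; p/q = (1·11 + 1)/(1·1 + 0) = 12/1; p² − 143·q² = 144 − 143 = 1.
  The first convergent with p² − 143·q² = 1 gives the fundamental solution (x₁, y₁) = (12, 1).
Step 2: Apply the recurrence (x_{n+1}, y_{n+1}) = (x₁x_n + 143y₁y_n, x₁y_n + y₁x_n) repeatedly.
  From (x_1, y_1) = (12, 1): x_2 = 12·12 + 143·1·1 = 287; y_2 = 12·1 + 1·12 = 24.
  From (x_2, y_2) = (287, 24): x_3 = 12·287 + 143·1·24 = 6876; y_3 = 12·24 + 1·287 = 575.
  From (x_3, y_3) = (6876, 575): x_4 = 12·6876 + 143·1·575 = 164737; y_4 = 12·575 + 1·6876 = 13776.
  From (x_4, y_4) = (164737, 13776): x_5 = 12·164737 + 143·1·13776 = 3946812; y_5 = 12·13776 + 1·164737 = 330049.
Step 3: Verify x_5² - 143·y_5² = 15577324963344 - 15577324963343 = 1 (should be 1). ✓

(x_1, y_1) = (12, 1); (x_5, y_5) = (3946812, 330049).


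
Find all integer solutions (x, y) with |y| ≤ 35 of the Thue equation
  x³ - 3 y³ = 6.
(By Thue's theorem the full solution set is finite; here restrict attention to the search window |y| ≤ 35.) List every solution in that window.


The equation is x³ - 3y³ = 6. For fixed y, x³ = 3·y³ + 6, so a solution requires the RHS to be a perfect cube.
Strategy: iterate y from -35 to 35, compute RHS = 3·y³ + 6, and check whether it is a (positive or negative) perfect cube.
Check small values of y:
  y = 0: RHS = 6 is not a perfect cube.
  y = 1: RHS = 9 is not a perfect cube.
  y = -1: RHS = 3 is not a perfect cube.
  y = 2: RHS = 30 is not a perfect cube.
  y = -2: RHS = -18 is not a perfect cube.
  y = 3: RHS = 87 is not a perfect cube.
  y = -3: RHS = -75 is not a perfect cube.
Continuing the search up to |y| = 35 finds no solutions either.
No (x, y) in the scanned range satisfies the equation.

No integer solutions with |y| ≤ 35.


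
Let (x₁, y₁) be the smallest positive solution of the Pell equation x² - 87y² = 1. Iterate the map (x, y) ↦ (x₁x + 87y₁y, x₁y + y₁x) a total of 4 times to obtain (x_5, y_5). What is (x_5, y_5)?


Step 1: Find the fundamental solution (x₁, y₁) of x² - 87y² = 1.
  Expand √87 as a continued fraction. a₀ = ⌊√87⌋ = 9; iterate m_{k+1} = d_k·a_k − m_k, d_{k+1} = (87 − m_{k+1}²)/d_k, a_{k+1} = ⌊(a₀ + m_{k+1})/d_{k+1}⌋ (starting m₀ = 0, d₀ = 1), with convergents p_k = a_k·p_{k-1} + p_{k-2}, q_k = a_k·q_{k-1} + q_{k-2} (p₋₁ = 1, q₋₁ = 0):
  k = 0: a₀ = 9; p₀/q₀ = 9/1; p₀² − 87·q₀² = 81 − 87 = -6.
  k = 1: m = 9, d = 6, a = ⌊(9 + 9)/6⌋ = 3; p/q = (3·9 + 1)/(3·1 + 0) = 28/3; p² − 87·q² = 784 − 783 = 1.
  The first convergent with p² − 87·q² = 1 gives the fundamental solution (x₁, y₁) = (28, 3).
Step 2: Apply the recurrence (x_{n+1}, y_{n+1}) = (x₁x_n + 87y₁y_n, x₁y_n + y₁x_n) repeatedly.
  From (x_1, y_1) = (28, 3): x_2 = 28·28 + 87·3·3 = 1567; y_2 = 28·3 + 3·28 = 168.
  From (x_2, y_2) = (1567, 168): x_3 = 28·1567 + 87·3·168 = 87724; y_3 = 28·168 + 3·1567 = 9405.
  From (x_3, y_3) = (87724, 9405): x_4 = 28·87724 + 87·3·9405 = 4910977; y_4 = 28·9405 + 3·87724 = 526512.
  From (x_4, y_4) = (4910977, 526512): x_5 = 28·4910977 + 87·3·526512 = 274926988; y_5 = 28·526512 + 3·4910977 = 29475267.
Step 3: Verify x_5² - 87·y_5² = 75584848730752144 - 75584848730752143 = 1 (should be 1). ✓

(x_1, y_1) = (28, 3); (x_5, y_5) = (274926988, 29475267).


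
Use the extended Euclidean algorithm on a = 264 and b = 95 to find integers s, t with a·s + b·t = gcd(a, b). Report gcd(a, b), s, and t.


Euclidean algorithm on (264, 95) — divide until remainder is 0:
  264 = 2 · 95 + 74
  95 = 1 · 74 + 21
  74 = 3 · 21 + 11
  21 = 1 · 11 + 10
  11 = 1 · 10 + 1
  10 = 10 · 1 + 0
gcd(264, 95) = 1.
Track Bezout coefficients alongside the remainders: start with r₀ = 264 = a·1 + b·0 (s = 1, t = 0) and r₁ = 95 = a·0 + b·1 (s = 0, t = 1); each new remainder r_{k+1} = r_{k-1} − q_k·r_k inherits s_{k+1} = s_{k-1} − q_k·s_k, t_{k+1} = t_{k-1} − q_k·t_k, so r_k = a·s_k + b·t_k at every step:
  q = 2: r = 74, s = 1 − 2·0 = 1, t = 0 − 2·1 = -2  (check: 264·1 + 95·(-2) = 74)
  q = 1: r = 21, s = 0 − 1·1 = -1, t = 1 − 1·(-2) = 3  (check: 264·(-1) + 95·3 = 21)
  q = 3: r = 11, s = 1 − 3·(-1) = 4, t = -2 − 3·3 = -11  (check: 264·4 + 95·(-11) = 11)
  q = 1: r = 10, s = -1 − 1·4 = -5, t = 3 − 1·(-11) = 14  (check: 264·(-5) + 95·14 = 10)
  q = 1: r = 1, s = 4 − 1·(-5) = 9, t = -11 − 1·14 = -25  (check: 264·9 + 95·(-25) = 1)
The row with r = 1 (the gcd) gives the Bezout coefficients s = 9, t = -25.
Result: 264 · (9) + 95 · (-25) = 1.

gcd(264, 95) = 1; s = 9, t = -25 (check: 264·9 + 95·(-25) = 1).


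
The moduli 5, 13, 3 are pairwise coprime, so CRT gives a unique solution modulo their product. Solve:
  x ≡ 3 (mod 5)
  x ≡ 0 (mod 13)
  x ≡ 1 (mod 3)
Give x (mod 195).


Moduli 5, 13, 3 are pairwise coprime; by CRT there is a unique solution modulo M = 5 · 13 · 3 = 195.
Solve pairwise, accumulating the modulus:
  Start with x ≡ 3 (mod 5).
  Combine with x ≡ 0 (mod 13): since gcd(5, 13) = 1, we get a unique residue mod 65.
    Write x = 3 + 5·t and substitute into x ≡ 0 (mod 13): 5·t ≡ 0 − 3 = -3 (mod 13).
    Reduce coefficients mod 13: 5·t ≡ 10 (mod 13).
    The inverse of 5 mod 13 is 8 (since 5·8 = 40 = 3·13 + 1), so t ≡ 8·10 = 80 ≡ 2 (mod 13).
    Then x = 3 + 5·2 = 13, valid modulo lcm(5, 13) = 65: x ≡ 13 (mod 65).
  Combine with x ≡ 1 (mod 3): since gcd(65, 3) = 1, we get a unique residue mod 195.
    Write x = 13 + 65·t and substitute into x ≡ 1 (mod 3): 65·t ≡ 1 − 13 = -12 (mod 3).
    Reduce coefficients mod 3: 2·t ≡ 0 (mod 3).
    The inverse of 2 mod 3 is 2 (since 2·2 = 4 = 1·3 + 1), so t ≡ 2·0 = 0 ≡ 0 (mod 3).
    Then x = 13 + 65·0 = 13, valid modulo lcm(65, 3) = 195: x ≡ 13 (mod 195).
Verify: 13 mod 5 = 3 ✓, 13 mod 13 = 0 ✓, 13 mod 3 = 1 ✓.

x ≡ 13 (mod 195).


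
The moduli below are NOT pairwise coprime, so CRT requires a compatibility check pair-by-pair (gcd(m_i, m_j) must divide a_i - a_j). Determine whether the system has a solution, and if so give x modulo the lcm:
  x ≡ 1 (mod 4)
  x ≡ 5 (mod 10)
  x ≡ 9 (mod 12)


Moduli 4, 10, 12 are not pairwise coprime, so CRT works modulo lcm(m_i) when all pairwise compatibility conditions hold.
Pairwise compatibility: gcd(m_i, m_j) must divide a_i - a_j for every pair.
Merge one congruence at a time:
  Start: x ≡ 1 (mod 4).
  Combine with x ≡ 5 (mod 10): gcd(4, 10) = 2; 5 - 1 = 4, which IS divisible by 2, so compatible.
    Write x = 1 + 4·t and substitute into x ≡ 5 (mod 10): 4·t ≡ 5 − 1 = 4 (mod 10).
    Divide the congruence (and modulus) by g = 2: 2·t ≡ 2 (mod 5).
    The inverse of 2 mod 5 is 3 (since 2·3 = 6 = 1·5 + 1), so t ≡ 3·2 = 6 ≡ 1 (mod 5).
    Then x = 1 + 4·1 = 5, valid modulo lcm(4, 10) = 20: x ≡ 5 (mod 20).
  Combine with x ≡ 9 (mod 12): gcd(20, 12) = 4; 9 - 5 = 4, which IS divisible by 4, so compatible.
    Write x = 5 + 20·t and substitute into x ≡ 9 (mod 12): 20·t ≡ 9 − 5 = 4 (mod 12).
    Divide the congruence (and modulus) by g = 4: 5·t ≡ 1 (mod 3).
    Reduce coefficients mod 3: 2·t ≡ 1 (mod 3).
    The inverse of 2 mod 3 is 2 (since 2·2 = 4 = 1·3 + 1), so t ≡ 2·1 = 2 ≡ 2 (mod 3).
    Then x = 5 + 20·2 = 45, valid modulo lcm(20, 12) = 60: x ≡ 45 (mod 60).
Verify: 45 mod 4 = 1, 45 mod 10 = 5, 45 mod 12 = 9.

x ≡ 45 (mod 60).


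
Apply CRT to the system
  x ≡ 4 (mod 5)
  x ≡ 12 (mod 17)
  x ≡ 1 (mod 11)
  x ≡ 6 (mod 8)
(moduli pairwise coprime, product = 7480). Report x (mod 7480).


Product of moduli M = 5 · 17 · 11 · 8 = 7480.
Merge one congruence at a time:
  Start: x ≡ 4 (mod 5).
  Combine with x ≡ 12 (mod 17); new modulus lcm = 85.
    Write x = 4 + 5·t and substitute into x ≡ 12 (mod 17): 5·t ≡ 12 − 4 = 8 (mod 17).
    The inverse of 5 mod 17 is 7 (since 5·7 = 35 = 2·17 + 1), so t ≡ 7·8 = 56 ≡ 5 (mod 17).
    Then x = 4 + 5·5 = 29, valid modulo lcm(5, 17) = 85: x ≡ 29 (mod 85).
  Combine with x ≡ 1 (mod 11); new modulus lcm = 935.
    Write x = 29 + 85·t and substitute into x ≡ 1 (mod 11): 85·t ≡ 1 − 29 = -28 (mod 11).
    Reduce coefficients mod 11: 8·t ≡ 5 (mod 11).
    The inverse of 8 mod 11 is 7 (since 8·7 = 56 = 5·11 + 1), so t ≡ 7·5 = 35 ≡ 2 (mod 11).
    Then x = 29 + 85·2 = 199, valid modulo lcm(85, 11) = 935: x ≡ 199 (mod 935).
  Combine with x ≡ 6 (mod 8); new modulus lcm = 7480.
    Write x = 199 + 935·t and substitute into x ≡ 6 (mod 8): 935·t ≡ 6 − 199 = -193 (mod 8).
    Reduce coefficients mod 8: 7·t ≡ 7 (mod 8).
    The inverse of 7 mod 8 is 7 (since 7·7 = 49 = 6·8 + 1), so t ≡ 7·7 = 49 ≡ 1 (mod 8).
    Then x = 199 + 935·1 = 1134, valid modulo lcm(935, 8) = 7480: x ≡ 1134 (mod 7480).
Verify against each original: 1134 mod 5 = 4, 1134 mod 17 = 12, 1134 mod 11 = 1, 1134 mod 8 = 6.

x ≡ 1134 (mod 7480).
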